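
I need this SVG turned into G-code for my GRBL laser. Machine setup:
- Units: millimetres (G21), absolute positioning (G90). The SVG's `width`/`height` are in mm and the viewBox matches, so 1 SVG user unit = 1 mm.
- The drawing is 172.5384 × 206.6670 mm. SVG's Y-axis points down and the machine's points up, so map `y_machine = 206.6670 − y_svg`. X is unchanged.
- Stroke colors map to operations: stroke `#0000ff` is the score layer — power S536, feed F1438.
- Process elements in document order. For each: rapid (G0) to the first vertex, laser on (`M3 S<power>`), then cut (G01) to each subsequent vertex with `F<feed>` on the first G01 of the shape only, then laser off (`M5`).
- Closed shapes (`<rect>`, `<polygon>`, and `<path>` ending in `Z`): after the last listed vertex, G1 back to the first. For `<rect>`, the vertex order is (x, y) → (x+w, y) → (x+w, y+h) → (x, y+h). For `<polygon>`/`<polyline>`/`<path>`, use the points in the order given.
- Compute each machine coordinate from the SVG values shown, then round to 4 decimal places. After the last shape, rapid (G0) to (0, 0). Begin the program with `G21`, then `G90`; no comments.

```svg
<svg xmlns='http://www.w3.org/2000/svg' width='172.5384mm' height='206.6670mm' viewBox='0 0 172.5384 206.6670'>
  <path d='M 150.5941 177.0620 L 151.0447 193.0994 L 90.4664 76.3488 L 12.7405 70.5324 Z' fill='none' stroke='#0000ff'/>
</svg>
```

1 u = 1 mm; y_m = 206.6670 − y.

[1] `<path>` closed polygon, #0000ff→score S536 F1438: (150.5941,29.6050) → (151.0447,13.5676) → (90.4664,130.3182) → (12.7405,136.1346) → (150.5941,29.6050) (closed)

G21
G90
G0 X150.5941 Y29.6050
M3 S536
G01 X151.0447 Y13.5676 F1438
G01 X90.4664 Y130.3182
G01 X12.7405 Y136.1346
G01 X150.5941 Y29.6050
M5
G0 X0.0000 Y0.0000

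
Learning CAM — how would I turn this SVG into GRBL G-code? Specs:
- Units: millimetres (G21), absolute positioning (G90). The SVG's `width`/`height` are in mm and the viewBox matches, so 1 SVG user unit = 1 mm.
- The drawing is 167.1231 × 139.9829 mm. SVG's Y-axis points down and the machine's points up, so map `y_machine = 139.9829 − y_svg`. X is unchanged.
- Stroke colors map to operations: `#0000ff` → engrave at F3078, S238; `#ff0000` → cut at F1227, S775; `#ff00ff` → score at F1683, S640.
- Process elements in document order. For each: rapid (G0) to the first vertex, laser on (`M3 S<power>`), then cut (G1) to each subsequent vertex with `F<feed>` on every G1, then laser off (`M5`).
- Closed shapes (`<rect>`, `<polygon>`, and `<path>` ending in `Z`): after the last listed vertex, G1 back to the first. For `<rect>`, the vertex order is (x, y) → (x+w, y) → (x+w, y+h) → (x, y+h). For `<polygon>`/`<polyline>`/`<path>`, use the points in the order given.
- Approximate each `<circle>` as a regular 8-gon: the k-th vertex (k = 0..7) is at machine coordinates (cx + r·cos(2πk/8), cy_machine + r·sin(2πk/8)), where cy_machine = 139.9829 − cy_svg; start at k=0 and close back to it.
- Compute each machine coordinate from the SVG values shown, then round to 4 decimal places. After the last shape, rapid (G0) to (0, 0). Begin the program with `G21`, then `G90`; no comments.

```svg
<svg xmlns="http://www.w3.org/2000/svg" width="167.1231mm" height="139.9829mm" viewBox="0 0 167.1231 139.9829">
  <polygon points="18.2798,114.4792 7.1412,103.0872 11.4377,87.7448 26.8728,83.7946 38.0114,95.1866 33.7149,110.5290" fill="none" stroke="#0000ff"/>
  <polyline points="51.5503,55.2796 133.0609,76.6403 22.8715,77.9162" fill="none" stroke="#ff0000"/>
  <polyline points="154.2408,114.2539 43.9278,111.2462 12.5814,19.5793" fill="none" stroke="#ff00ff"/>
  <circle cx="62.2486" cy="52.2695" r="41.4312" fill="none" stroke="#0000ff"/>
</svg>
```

1 u = 1 mm; y_m = 139.9829 − y.

[1] `<polygon>` regular polygon, #0000ff→engrave S238 F3078: (18.2798,25.5037) → (7.1412,36.8957) → (11.4377,52.2381) → (26.8728,56.1883) → (38.0114,44.7963) → (33.7149,29.4539) → (18.2798,25.5037) (closed)

[2] `<polyline>` open polyline, #ff0000→cut S775 F1227: (51.5503,84.7033) → (133.0609,63.3426) → (22.8715,62.0667)

[3] `<polyline>` open polyline, #ff00ff→score S640 F1683: (154.2408,25.7290) → (43.9278,28.7367) → (12.5814,120.4036)

[4] `<circle>` circle, #0000ff→engrave S238 F3078: (103.6798,87.7134) → (91.5449,117.0097) → (62.2486,129.1446) → (32.9523,117.0097) → (20.8174,87.7134) → (32.9523,58.4171) → (62.2486,46.2822) → (91.5449,58.4171) → (103.6798,87.7134) (closed)

G21
G90
G0 X18.2798 Y25.5037
M3 S238
G1 X7.1412 Y36.8957 F3078
G1 X11.4377 Y52.2381 F3078
G1 X26.8728 Y56.1883 F3078
G1 X38.0114 Y44.7963 F3078
G1 X33.7149 Y29.4539 F3078
G1 X18.2798 Y25.5037 F3078
M5
G0 X51.5503 Y84.7033
M3 S775
G1 X133.0609 Y63.3426 F1227
G1 X22.8715 Y62.0667 F1227
M5
G0 X154.2408 Y25.7290
M3 S640
G1 X43.9278 Y28.7367 F1683
G1 X12.5814 Y120.4036 F1683
M5
G0 X103.6798 Y87.7134
M3 S238
G1 X91.5449 Y117.0097 F3078
G1 X62.2486 Y129.1446 F3078
G1 X32.9523 Y117.0097 F3078
G1 X20.8174 Y87.7134 F3078
G1 X32.9523 Y58.4171 F3078
G1 X62.2486 Y46.2822 F3078
G1 X91.5449 Y58.4171 F3078
G1 X103.6798 Y87.7134 F3078
M5
G0 X0.0000 Y0.0000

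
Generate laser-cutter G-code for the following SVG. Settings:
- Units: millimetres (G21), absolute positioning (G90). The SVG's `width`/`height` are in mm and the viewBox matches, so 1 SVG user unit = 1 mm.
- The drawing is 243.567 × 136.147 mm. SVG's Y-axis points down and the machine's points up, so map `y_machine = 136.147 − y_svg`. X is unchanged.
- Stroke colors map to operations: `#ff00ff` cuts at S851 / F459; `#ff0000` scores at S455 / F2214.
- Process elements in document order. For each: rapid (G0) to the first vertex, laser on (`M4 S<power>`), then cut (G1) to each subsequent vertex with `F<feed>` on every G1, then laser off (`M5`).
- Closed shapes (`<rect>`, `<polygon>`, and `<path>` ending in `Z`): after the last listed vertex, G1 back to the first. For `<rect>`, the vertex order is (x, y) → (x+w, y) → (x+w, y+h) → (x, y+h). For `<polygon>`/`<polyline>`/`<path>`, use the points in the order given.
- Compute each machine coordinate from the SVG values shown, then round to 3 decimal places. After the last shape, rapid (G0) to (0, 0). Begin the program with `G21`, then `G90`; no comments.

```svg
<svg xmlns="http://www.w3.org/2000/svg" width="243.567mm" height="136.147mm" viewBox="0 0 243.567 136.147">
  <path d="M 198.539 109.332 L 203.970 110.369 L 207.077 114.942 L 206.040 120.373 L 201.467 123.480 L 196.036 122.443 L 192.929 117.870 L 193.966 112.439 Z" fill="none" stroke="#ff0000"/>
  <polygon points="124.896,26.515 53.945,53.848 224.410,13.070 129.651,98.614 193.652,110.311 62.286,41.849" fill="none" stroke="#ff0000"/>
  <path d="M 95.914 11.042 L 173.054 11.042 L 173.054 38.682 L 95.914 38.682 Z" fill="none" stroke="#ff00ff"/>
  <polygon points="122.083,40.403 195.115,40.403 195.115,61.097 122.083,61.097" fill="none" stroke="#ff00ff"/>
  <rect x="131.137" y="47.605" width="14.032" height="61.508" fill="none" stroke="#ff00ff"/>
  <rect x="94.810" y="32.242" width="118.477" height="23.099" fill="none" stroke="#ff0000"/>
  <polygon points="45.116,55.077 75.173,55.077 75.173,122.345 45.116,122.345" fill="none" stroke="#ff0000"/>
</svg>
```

1 u = 1 mm; y_m = 136.147 − y.

[1] `<path>` regular polygon, #ff0000→score S455 F2214: (198.539,26.815) → (203.970,25.778) → (207.077,21.205) → (206.040,15.774) → (201.467,12.667) → (196.036,13.704) → (192.929,18.277) → (193.966,23.708) → (198.539,26.815) (closed)

[2] `<polygon>` closed polygon, #ff0000→score S455 F2214: (124.896,109.632) → (53.945,82.299) → (224.410,123.077) → (129.651,37.533) → (193.652,25.836) → (62.286,94.298) → (124.896,109.632) (closed)

[3] `<path>` rectangle, #ff00ff→cut S851 F459: (95.914,125.105) → (173.054,125.105) → (173.054,97.465) → (95.914,97.465) → (95.914,125.105) (closed)

[4] `<polygon>` rectangle, #ff00ff→cut S851 F459: (122.083,95.744) → (195.115,95.744) → (195.115,75.050) → (122.083,75.050) → (122.083,95.744) (closed)

[5] `<rect>` rectangle, #ff00ff→cut S851 F459: (131.137,88.542) → (145.169,88.542) → (145.169,27.034) → (131.137,27.034) → (131.137,88.542) (closed)

[6] `<rect>` rectangle, #ff0000→score S455 F2214: (94.810,103.905) → (213.287,103.905) → (213.287,80.806) → (94.810,80.806) → (94.810,103.905) (closed)

[7] `<polygon>` rectangle, #ff0000→score S455 F2214: (45.116,81.070) → (75.173,81.070) → (75.173,13.802) → (45.116,13.802) → (45.116,81.070) (closed)

G21
G90
G0 X198.539 Y26.815
M4 S455
G1 X203.970 Y25.778 F2214
G1 X207.077 Y21.205 F2214
G1 X206.040 Y15.774 F2214
G1 X201.467 Y12.667 F2214
G1 X196.036 Y13.704 F2214
G1 X192.929 Y18.277 F2214
G1 X193.966 Y23.708 F2214
G1 X198.539 Y26.815 F2214
M5
G0 X124.896 Y109.632
M4 S455
G1 X53.945 Y82.299 F2214
G1 X224.410 Y123.077 F2214
G1 X129.651 Y37.533 F2214
G1 X193.652 Y25.836 F2214
G1 X62.286 Y94.298 F2214
G1 X124.896 Y109.632 F2214
M5
G0 X95.914 Y125.105
M4 S851
G1 X173.054 Y125.105 F459
G1 X173.054 Y97.465 F459
G1 X95.914 Y97.465 F459
G1 X95.914 Y125.105 F459
M5
G0 X122.083 Y95.744
M4 S851
G1 X195.115 Y95.744 F459
G1 X195.115 Y75.050 F459
G1 X122.083 Y75.050 F459
G1 X122.083 Y95.744 F459
M5
G0 X131.137 Y88.542
M4 S851
G1 X145.169 Y88.542 F459
G1 X145.169 Y27.034 F459
G1 X131.137 Y27.034 F459
G1 X131.137 Y88.542 F459
M5
G0 X94.810 Y103.905
M4 S455
G1 X213.287 Y103.905 F2214
G1 X213.287 Y80.806 F2214
G1 X94.810 Y80.806 F2214
G1 X94.810 Y103.905 F2214
M5
G0 X45.116 Y81.070
M4 S455
G1 X75.173 Y81.070 F2214
G1 X75.173 Y13.802 F2214
G1 X45.116 Y13.802 F2214
G1 X45.116 Y81.070 F2214
M5
G0 X0.000 Y0.000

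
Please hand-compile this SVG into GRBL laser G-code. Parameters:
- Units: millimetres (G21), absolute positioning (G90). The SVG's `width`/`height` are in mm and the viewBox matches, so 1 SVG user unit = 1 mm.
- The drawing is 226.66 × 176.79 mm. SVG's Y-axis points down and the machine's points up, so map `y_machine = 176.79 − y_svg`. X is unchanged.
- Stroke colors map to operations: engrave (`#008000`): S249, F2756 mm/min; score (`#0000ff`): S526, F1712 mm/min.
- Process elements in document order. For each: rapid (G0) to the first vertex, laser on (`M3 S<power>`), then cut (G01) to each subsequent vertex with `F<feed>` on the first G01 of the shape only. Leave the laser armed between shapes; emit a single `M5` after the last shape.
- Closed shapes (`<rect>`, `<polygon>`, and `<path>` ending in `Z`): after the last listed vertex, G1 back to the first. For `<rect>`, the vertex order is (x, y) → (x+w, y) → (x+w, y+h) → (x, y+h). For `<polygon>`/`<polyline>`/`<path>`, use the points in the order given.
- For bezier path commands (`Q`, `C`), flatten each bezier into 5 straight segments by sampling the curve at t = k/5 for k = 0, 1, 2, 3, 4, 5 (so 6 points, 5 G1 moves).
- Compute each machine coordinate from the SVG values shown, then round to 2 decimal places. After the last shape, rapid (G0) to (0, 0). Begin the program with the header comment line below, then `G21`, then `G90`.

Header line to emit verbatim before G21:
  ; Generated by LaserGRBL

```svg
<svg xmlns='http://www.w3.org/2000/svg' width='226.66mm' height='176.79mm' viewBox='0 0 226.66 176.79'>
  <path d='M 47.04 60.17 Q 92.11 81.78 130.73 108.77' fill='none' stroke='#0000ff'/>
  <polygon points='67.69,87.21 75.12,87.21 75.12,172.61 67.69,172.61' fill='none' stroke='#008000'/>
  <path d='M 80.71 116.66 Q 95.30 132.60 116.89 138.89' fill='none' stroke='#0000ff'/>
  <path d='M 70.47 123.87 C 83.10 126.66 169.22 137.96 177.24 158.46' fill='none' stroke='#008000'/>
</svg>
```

; Generated by LaserGRBL
G21
G90
G0 X47.04 Y116.62
M3 S526
G01 X64.81 Y107.76 F1712
G01 X82.06 Y98.47
G01 X98.80 Y88.75
G01 X115.02 Y78.60
G01 X130.73 Y68.02
G0 X67.69 Y89.58
M3 S249
G01 X75.12 Y89.58 F2756
G01 X75.12 Y4.18
G01 X67.69 Y4.18
G01 X67.69 Y89.58
G0 X80.71 Y60.13
M3 S526
G01 X86.83 Y54.14 F1712
G01 X93.50 Y48.92
G01 X100.74 Y44.48
G01 X108.53 Y40.80
G01 X116.89 Y37.90
G0 X70.47 Y52.92
M3 S249
G01 X85.65 Y50.22 F2756
G01 X111.20 Y45.44
G01 X139.83 Y38.56
G01 X164.27 Y29.53
G01 X177.24 Y18.33
M5
G0 X0.00 Y0.00

Since the viewBox matches the mm dimensions, user units are millimetres directly. The only transform is the Y-flip y_m = 176.79 − y_svg.

Shape 1 is a quadratic bezier drawn with `<path>`. Its stroke #0000ff means score at S526, F1712. After flipping Y the toolpath is (47.04,116.62) → (64.81,107.76) → (82.06,98.47) → (98.80,88.75) → (115.02,78.60) → (130.73,68.02).

Shape 2 is a rectangle drawn with `<polygon>`. Its stroke #008000 means engrave at S249, F2756. After flipping Y the toolpath is (67.69,89.58) → (75.12,89.58) → (75.12,4.18) → (67.69,4.18) → (67.69,89.58), returning to the start.

Shape 3 is a quadratic bezier drawn with `<path>`. Its stroke #0000ff means score at S526, F1712. After flipping Y the toolpath is (80.71,60.13) → (86.83,54.14) → (93.50,48.92) → (100.74,44.48) → (108.53,40.80) → (116.89,37.90).

Shape 4 is a cubic bezier drawn with `<path>`. Its stroke #008000 means engrave at S249, F2756. After flipping Y the toolpath is (70.47,52.92) → (85.65,50.22) → (111.20,45.44) → (139.83,38.56) → (164.27,29.53) → (177.24,18.33).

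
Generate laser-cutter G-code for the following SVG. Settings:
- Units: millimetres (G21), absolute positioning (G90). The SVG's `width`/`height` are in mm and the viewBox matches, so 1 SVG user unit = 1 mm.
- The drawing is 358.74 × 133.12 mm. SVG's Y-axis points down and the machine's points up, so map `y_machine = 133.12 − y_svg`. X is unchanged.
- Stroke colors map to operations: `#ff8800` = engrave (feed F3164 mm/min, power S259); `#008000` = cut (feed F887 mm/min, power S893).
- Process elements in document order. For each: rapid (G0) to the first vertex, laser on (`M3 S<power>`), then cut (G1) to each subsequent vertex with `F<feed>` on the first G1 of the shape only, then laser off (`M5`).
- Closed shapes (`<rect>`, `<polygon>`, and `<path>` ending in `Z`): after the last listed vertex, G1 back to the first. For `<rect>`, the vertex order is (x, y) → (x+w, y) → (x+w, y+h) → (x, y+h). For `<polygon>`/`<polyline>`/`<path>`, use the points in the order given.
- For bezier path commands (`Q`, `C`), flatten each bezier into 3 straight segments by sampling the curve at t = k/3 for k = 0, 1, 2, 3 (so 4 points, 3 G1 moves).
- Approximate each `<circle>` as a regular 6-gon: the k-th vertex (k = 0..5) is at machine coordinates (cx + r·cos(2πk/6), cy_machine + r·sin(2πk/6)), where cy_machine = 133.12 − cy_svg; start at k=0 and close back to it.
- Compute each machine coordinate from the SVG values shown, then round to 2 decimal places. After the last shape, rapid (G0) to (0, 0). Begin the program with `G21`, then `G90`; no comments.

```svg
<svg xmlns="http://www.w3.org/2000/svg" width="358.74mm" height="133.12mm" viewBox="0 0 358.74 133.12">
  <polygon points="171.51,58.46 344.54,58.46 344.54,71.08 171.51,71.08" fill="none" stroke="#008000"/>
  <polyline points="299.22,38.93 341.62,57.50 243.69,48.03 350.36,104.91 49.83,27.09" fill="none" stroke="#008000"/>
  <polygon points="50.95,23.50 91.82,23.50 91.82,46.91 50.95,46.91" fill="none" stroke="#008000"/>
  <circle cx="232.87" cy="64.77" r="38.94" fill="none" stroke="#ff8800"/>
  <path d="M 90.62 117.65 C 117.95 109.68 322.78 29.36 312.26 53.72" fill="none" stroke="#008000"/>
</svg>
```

G21
G90
G0 X171.51 Y74.66
M3 S893
G1 X344.54 Y74.66 F887
G1 X344.54 Y62.04
G1 X171.51 Y62.04
G1 X171.51 Y74.66
M5
G0 X299.22 Y94.19
M3 S893
G1 X341.62 Y75.62 F887
G1 X243.69 Y85.09
G1 X350.36 Y28.21
G1 X49.83 Y106.03
M5
G0 X50.95 Y109.62
M3 S893
G1 X91.82 Y109.62 F887
G1 X91.82 Y86.21
G1 X50.95 Y86.21
G1 X50.95 Y109.62
M5
G0 X271.81 Y68.35
M3 S259
G1 X252.34 Y102.07 F3164
G1 X213.40 Y102.07
G1 X193.93 Y68.35
G1 X213.40 Y34.63
G1 X252.34 Y34.63
G1 X271.81 Y68.35
M5
G0 X90.62 Y15.47
M3 S893
G1 X162.57 Y41.00 F887
G1 X265.55 Y75.42
G1 X312.26 Y79.40
M5
G0 X0.00 Y0.00

1 u = 1 mm; y_m = 133.12 − y.

[1] `<polygon>` rectangle, #008000→cut S893 F887: (171.51,74.66) → (344.54,74.66) → (344.54,62.04) → (171.51,62.04) → (171.51,74.66) (closed)

[2] `<polyline>` open polyline, #008000→cut S893 F887: (299.22,94.19) → (341.62,75.62) → (243.69,85.09) → (350.36,28.21) → (49.83,106.03)

[3] `<polygon>` rectangle, #008000→cut S893 F887: (50.95,109.62) → (91.82,109.62) → (91.82,86.21) → (50.95,86.21) → (50.95,109.62) (closed)

[4] `<circle>` circle, #ff8800→engrave S259 F3164: (271.81,68.35) → (252.34,102.07) → (213.40,102.07) → (193.93,68.35) → (213.40,34.63) → (252.34,34.63) → (271.81,68.35) (closed)

[5] `<path>` cubic bezier, #008000→cut S893 F887: (90.62,15.47) → (162.57,41.00) → (265.55,75.42) → (312.26,79.40)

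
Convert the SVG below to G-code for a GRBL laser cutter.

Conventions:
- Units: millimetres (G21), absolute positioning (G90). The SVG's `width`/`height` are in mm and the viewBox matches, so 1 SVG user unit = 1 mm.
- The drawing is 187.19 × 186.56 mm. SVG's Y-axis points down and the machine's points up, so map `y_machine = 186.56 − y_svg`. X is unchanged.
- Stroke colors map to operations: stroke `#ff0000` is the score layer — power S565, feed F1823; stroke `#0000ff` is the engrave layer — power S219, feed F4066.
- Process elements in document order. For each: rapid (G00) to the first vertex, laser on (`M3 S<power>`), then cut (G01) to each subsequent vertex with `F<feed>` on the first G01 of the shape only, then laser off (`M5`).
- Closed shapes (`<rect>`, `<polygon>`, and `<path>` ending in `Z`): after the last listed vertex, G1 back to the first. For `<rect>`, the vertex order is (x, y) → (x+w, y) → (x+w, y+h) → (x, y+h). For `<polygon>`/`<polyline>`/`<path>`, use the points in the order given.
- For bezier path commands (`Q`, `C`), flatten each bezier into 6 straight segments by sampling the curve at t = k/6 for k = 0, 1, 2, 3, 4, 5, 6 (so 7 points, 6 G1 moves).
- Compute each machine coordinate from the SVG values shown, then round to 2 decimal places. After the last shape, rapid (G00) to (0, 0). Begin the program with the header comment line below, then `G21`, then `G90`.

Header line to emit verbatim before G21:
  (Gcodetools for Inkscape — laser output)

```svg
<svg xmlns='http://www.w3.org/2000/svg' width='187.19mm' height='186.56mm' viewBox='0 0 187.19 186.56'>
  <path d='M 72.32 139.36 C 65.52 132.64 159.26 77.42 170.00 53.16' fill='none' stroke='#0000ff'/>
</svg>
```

(Gcodetools for Inkscape — laser output)
G21
G90
G00 X72.32 Y47.20
M3 S219
G01 X76.45 Y54.23 F4066
G01 X92.24 Y67.14
G01 X114.58 Y83.72
G01 X138.39 Y101.76
G01 X158.56 Y119.06
G01 X170.00 Y133.40
M5
G00 X0.00 Y0.00

Since the viewBox matches the mm dimensions, user units are millimetres directly. The only transform is the Y-flip y_m = 186.56 − y_svg.

Shape 1 is a cubic bezier drawn with `<path>`. Its stroke #0000ff means engrave at S219, F4066. After flipping Y the toolpath is (72.32,47.20) → (76.45,54.23) → (92.24,67.14) → (114.58,83.72) → (138.39,101.76) → (158.56,119.06) → (170.00,133.40).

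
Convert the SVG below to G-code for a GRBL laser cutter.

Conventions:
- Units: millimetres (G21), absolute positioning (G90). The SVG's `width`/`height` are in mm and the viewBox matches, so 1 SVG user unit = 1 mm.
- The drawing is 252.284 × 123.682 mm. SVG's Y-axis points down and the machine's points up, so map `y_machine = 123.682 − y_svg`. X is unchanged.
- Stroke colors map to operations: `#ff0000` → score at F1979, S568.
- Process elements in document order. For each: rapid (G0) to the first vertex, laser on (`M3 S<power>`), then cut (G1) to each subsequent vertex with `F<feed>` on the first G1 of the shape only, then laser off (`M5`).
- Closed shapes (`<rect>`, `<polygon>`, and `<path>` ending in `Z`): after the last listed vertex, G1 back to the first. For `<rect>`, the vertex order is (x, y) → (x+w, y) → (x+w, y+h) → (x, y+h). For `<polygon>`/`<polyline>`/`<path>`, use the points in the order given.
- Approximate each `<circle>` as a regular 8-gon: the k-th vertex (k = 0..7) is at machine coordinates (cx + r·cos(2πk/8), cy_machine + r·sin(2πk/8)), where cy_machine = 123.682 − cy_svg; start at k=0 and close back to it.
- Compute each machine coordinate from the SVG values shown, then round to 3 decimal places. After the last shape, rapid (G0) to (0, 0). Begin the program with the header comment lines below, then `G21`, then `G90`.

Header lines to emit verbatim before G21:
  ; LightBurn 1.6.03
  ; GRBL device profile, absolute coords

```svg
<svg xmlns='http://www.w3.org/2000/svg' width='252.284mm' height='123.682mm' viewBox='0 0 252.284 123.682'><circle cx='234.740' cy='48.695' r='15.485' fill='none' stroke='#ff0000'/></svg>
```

; LightBurn 1.6.03
; GRBL device profile, absolute coords
G21
G90
G0 X250.225 Y74.987
M3 S568
G1 X245.690 Y85.937 F1979
G1 X234.740 Y90.472
G1 X223.790 Y85.937
G1 X219.255 Y74.987
G1 X223.790 Y64.037
G1 X234.740 Y59.502
G1 X245.690 Y64.037
G1 X250.225 Y74.987
M5
G0 X0.000 Y0.000

1 u = 1 mm; y_m = 123.682 − y.

[1] `<circle>` circle, #ff0000→score S568 F1979: (250.225,74.987) → (245.690,85.937) → (234.740,90.472) → (223.790,85.937) → (219.255,74.987) → (223.790,64.037) → (234.740,59.502) → (245.690,64.037) → (250.225,74.987) (closed)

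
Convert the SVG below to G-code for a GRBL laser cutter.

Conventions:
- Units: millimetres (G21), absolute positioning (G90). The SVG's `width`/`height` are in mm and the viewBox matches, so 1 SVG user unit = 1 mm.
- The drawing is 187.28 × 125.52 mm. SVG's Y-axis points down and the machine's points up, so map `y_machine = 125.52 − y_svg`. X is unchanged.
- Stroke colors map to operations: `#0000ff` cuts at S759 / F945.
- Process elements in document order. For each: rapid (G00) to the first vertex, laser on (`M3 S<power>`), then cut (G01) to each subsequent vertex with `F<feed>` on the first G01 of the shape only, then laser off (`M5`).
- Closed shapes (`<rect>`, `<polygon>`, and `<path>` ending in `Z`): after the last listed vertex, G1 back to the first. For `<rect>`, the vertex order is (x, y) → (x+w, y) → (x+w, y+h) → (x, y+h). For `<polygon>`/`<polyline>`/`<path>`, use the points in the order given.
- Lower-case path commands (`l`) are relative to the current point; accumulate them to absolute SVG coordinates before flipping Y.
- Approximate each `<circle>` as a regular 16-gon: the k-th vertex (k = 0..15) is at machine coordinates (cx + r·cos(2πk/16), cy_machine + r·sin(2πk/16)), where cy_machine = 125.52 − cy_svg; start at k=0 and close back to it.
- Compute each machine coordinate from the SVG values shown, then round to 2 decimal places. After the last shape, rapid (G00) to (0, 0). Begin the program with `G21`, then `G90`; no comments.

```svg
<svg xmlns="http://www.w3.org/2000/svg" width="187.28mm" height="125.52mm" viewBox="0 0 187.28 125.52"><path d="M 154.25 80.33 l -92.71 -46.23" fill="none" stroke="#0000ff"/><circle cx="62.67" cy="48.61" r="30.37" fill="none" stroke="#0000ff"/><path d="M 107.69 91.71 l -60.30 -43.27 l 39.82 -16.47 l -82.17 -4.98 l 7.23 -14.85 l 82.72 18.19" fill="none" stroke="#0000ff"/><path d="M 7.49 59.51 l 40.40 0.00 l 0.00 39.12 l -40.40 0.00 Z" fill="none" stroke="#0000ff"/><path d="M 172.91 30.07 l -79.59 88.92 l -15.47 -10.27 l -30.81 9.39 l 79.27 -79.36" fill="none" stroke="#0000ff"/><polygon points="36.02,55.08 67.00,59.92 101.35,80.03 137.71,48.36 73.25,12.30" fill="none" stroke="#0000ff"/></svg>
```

G21
G90
G00 X154.25 Y45.19
M3 S759
G01 X61.54 Y91.42 F945
M5
G00 X93.04 Y76.91
M3 S759
G01 X90.73 Y88.53 F945
G01 X84.14 Y98.38
G01 X74.29 Y104.97
G01 X62.67 Y107.28
G01 X51.05 Y104.97
G01 X41.20 Y98.38
G01 X34.61 Y88.53
G01 X32.30 Y76.91
G01 X34.61 Y65.29
G01 X41.20 Y55.44
G01 X51.05 Y48.85
G01 X62.67 Y46.54
G01 X74.29 Y48.85
G01 X84.14 Y55.44
G01 X90.73 Y65.29
G01 X93.04 Y76.91
M5
G00 X107.69 Y33.81
M3 S759
G01 X47.39 Y77.08 F945
G01 X87.21 Y93.55
G01 X5.04 Y98.53
G01 X12.27 Y113.38
G01 X94.99 Y95.19
M5
G00 X7.49 Y66.01
M3 S759
G01 X47.89 Y66.01 F945
G01 X47.89 Y26.89
G01 X7.49 Y26.89
G01 X7.49 Y66.01
M5
G00 X172.91 Y95.45
M3 S759
G01 X93.32 Y6.53 F945
G01 X77.85 Y16.80
G01 X47.04 Y7.41
G01 X126.31 Y86.77
M5
G00 X36.02 Y70.44
M3 S759
G01 X67.00 Y65.60 F945
G01 X101.35 Y45.49
G01 X137.71 Y77.16
G01 X73.25 Y113.22
G01 X36.02 Y70.44
M5
G00 X0.00 Y0.00

1 u = 1 mm; y_m = 125.52 − y.

[1] `<path>` line segment, #0000ff→cut S759 F945: (154.25,45.19) → (61.54,91.42)

[2] `<circle>` circle, #0000ff→cut S759 F945: (93.04,76.91) → (90.73,88.53) → (84.14,98.38) → (74.29,104.97) → (62.67,107.28) → (51.05,104.97) → (41.20,98.38) → (34.61,88.53) → (32.30,76.91) → (34.61,65.29) → (41.20,55.44) → (51.05,48.85) → (62.67,46.54) → (74.29,48.85) → (84.14,55.44) → (90.73,65.29) → (93.04,76.91) (closed)

[3] `<path>` open polyline, #0000ff→cut S759 F945: (107.69,33.81) → (47.39,77.08) → (87.21,93.55) → (5.04,98.53) → (12.27,113.38) → (94.99,95.19)

[4] `<path>` rectangle, #0000ff→cut S759 F945: (7.49,66.01) → (47.89,66.01) → (47.89,26.89) → (7.49,26.89) → (7.49,66.01) (closed)

[5] `<path>` open polyline, #0000ff→cut S759 F945: (172.91,95.45) → (93.32,6.53) → (77.85,16.80) → (47.04,7.41) → (126.31,86.77)

[6] `<polygon>` closed polygon, #0000ff→cut S759 F945: (36.02,70.44) → (67.00,65.60) → (101.35,45.49) → (137.71,77.16) → (73.25,113.22) → (36.02,70.44) (closed)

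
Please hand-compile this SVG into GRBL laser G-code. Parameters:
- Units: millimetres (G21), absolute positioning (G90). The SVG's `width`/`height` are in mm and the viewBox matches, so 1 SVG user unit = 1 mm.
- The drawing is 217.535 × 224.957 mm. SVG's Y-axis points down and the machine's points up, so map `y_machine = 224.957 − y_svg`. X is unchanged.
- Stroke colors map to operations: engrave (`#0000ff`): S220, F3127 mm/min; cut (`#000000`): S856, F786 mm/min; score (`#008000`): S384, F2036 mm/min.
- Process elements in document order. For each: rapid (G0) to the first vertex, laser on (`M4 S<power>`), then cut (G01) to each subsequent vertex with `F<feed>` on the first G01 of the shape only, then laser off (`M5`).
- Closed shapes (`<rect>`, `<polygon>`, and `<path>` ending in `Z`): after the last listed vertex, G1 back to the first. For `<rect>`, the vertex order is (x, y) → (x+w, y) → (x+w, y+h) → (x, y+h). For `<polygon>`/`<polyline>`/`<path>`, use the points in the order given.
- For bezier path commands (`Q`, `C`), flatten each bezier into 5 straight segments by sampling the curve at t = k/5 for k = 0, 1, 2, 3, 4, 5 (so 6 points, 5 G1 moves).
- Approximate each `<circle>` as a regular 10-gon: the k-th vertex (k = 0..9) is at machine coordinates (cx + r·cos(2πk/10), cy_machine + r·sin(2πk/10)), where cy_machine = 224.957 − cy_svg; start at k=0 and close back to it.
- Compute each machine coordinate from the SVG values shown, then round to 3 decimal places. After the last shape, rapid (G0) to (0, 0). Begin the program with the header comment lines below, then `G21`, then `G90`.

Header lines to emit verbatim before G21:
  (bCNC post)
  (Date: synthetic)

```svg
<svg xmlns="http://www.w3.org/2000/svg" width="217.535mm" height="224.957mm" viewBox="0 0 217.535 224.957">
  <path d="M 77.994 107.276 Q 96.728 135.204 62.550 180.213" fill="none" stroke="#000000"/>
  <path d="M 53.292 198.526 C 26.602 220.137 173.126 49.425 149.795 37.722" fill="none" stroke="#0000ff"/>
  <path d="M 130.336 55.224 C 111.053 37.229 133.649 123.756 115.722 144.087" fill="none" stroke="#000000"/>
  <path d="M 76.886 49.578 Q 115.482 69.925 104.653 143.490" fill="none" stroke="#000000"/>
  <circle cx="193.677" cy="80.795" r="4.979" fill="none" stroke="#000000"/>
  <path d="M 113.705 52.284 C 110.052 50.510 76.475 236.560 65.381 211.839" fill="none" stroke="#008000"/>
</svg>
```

viewBox `0 0 217.535 224.957` with mm width/height → 1 unit = 1 mm. Flip: y_m = 224.957 − y_svg.

**Shape 1** — `<path>` quadratic bezier, stroke `#000000` → cut (S856, F786). Control points (SVG): P0=(77.994,107.276), P1=(96.728,135.204), P2=(62.550,180.213); sampled at t=k/5. Machine vertices: (77.994,117.681) → (83.371,105.827) → (84.515,92.606) → (81.426,78.018) → (74.105,62.064) → (62.550,44.744). Open path.

**Shape 2** — `<path>` cubic bezier, stroke `#0000ff` → engrave (S220, F3127). Control points (SVG): P0=(53.292,198.526), P1=(26.602,220.137), P2=(173.126,49.425), P3=(149.795,37.722); sampled at t=k/5. Machine vertices: (53.292,26.431) → (55.319,33.733) → (82.450,70.328) → (118.218,119.352) → (146.156,163.943) → (149.795,187.235). Open path.

**Shape 3** — `<path>` cubic bezier, stroke `#000000` → cut (S856, F786). Control points (SVG): P0=(130.336,55.224), P1=(111.053,37.229), P2=(133.649,123.756), P3=(115.722,144.087); sampled at t=k/5. Machine vertices: (130.336,169.733) → (123.132,169.353) → (122.025,152.082) → (123.057,126.115) → (122.275,99.646) → (115.722,80.870). Open path.

**Shape 4** — `<path>` quadratic bezier, stroke `#000000` → cut (S856, F786). Control points (SVG): P0=(76.886,49.578), P1=(115.482,69.925), P2=(104.653,143.490); sampled at t=k/5. Machine vertices: (76.886,175.379) → (90.347,165.111) → (99.855,150.587) → (105.408,131.804) → (107.008,108.764) → (104.653,81.467). Open path.

**Shape 5** — `<circle>` circle, stroke `#000000` → cut (S856, F786). Machine vertices: (198.656,144.162) → (197.705,147.089) → (195.216,148.897) → (192.138,148.897) → (189.649,147.089) → (188.698,144.162) → (189.649,141.235) → (192.138,139.427) → (195.216,139.427) → (197.705,141.235) → (198.656,144.162). Closed: final G1 returns to the first vertex.

**Shape 6** — `<path>` cubic bezier, stroke `#008000` → score (S384, F2036). Control points (SVG): P0=(113.705,52.284), P1=(110.052,50.510), P2=(76.475,236.560), P3=(65.381,211.839); sampled at t=k/5. Machine vertices: (113.705,172.673) → (108.342,154.387) → (98.312,110.156) → (86.132,59.113) → (74.316,20.389) → (65.381,13.118). Open path.

(bCNC post)
(Date: synthetic)
G21
G90
G0 X77.994 Y117.681
M4 S856
G01 X83.371 Y105.827 F786
G01 X84.515 Y92.606
G01 X81.426 Y78.018
G01 X74.105 Y62.064
G01 X62.550 Y44.744
M5
G0 X53.292 Y26.431
M4 S220
G01 X55.319 Y33.733 F3127
G01 X82.450 Y70.328
G01 X118.218 Y119.352
G01 X146.156 Y163.943
G01 X149.795 Y187.235
M5
G0 X130.336 Y169.733
M4 S856
G01 X123.132 Y169.353 F786
G01 X122.025 Y152.082
G01 X123.057 Y126.115
G01 X122.275 Y99.646
G01 X115.722 Y80.870
M5
G0 X76.886 Y175.379
M4 S856
G01 X90.347 Y165.111 F786
G01 X99.855 Y150.587
G01 X105.408 Y131.804
G01 X107.008 Y108.764
G01 X104.653 Y81.467
M5
G0 X198.656 Y144.162
M4 S856
G01 X197.705 Y147.089 F786
G01 X195.216 Y148.897
G01 X192.138 Y148.897
G01 X189.649 Y147.089
G01 X188.698 Y144.162
G01 X189.649 Y141.235
G01 X192.138 Y139.427
G01 X195.216 Y139.427
G01 X197.705 Y141.235
G01 X198.656 Y144.162
M5
G0 X113.705 Y172.673
M4 S384
G01 X108.342 Y154.387 F2036
G01 X98.312 Y110.156
G01 X86.132 Y59.113
G01 X74.316 Y20.389
G01 X65.381 Y13.118
M5
G0 X0.000 Y0.000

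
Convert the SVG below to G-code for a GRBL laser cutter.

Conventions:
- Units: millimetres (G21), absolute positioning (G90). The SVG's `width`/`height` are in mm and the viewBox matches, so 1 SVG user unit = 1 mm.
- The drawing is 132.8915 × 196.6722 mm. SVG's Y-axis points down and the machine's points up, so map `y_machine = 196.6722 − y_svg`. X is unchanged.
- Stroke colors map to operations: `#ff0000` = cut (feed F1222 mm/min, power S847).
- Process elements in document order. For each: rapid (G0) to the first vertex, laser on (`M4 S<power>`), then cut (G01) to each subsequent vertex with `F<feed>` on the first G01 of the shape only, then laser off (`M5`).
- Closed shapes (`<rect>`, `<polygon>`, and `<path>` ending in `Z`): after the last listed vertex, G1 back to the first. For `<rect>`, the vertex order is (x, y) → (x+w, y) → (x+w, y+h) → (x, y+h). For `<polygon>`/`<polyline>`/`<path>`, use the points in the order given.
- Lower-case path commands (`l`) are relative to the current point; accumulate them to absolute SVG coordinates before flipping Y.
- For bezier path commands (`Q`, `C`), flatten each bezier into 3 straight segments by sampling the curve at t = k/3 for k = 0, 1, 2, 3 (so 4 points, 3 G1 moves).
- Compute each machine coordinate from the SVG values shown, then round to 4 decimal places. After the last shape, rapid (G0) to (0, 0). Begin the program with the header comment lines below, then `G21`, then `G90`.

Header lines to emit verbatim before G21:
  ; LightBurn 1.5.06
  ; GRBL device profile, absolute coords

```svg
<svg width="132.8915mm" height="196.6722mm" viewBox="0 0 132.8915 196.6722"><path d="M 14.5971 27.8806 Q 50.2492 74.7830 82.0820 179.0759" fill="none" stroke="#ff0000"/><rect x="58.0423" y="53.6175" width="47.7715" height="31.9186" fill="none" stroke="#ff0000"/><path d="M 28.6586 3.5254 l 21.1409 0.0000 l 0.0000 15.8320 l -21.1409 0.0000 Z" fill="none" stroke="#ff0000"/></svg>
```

1 u = 1 mm; y_m = 196.6722 − y.

[1] `<path>` quadratic bezier, #ff0000→cut S847 F1222: (14.5971,168.7916) → (37.9408,131.1466) → (60.4358,80.7482) → (82.0820,17.5963)

[2] `<rect>` rectangle, #ff0000→cut S847 F1222: (58.0423,143.0547) → (105.8138,143.0547) → (105.8138,111.1361) → (58.0423,111.1361) → (58.0423,143.0547) (closed)

[3] `<path>` rectangle, #ff0000→cut S847 F1222: (28.6586,193.1468) → (49.7995,193.1468) → (49.7995,177.3148) → (28.6586,177.3148) → (28.6586,193.1468) (closed)

; LightBurn 1.5.06
; GRBL device profile, absolute coords
G21
G90
G0 X14.5971 Y168.7916
M4 S847
G01 X37.9408 Y131.1466 F1222
G01 X60.4358 Y80.7482
G01 X82.0820 Y17.5963
M5
G0 X58.0423 Y143.0547
M4 S847
G01 X105.8138 Y143.0547 F1222
G01 X105.8138 Y111.1361
G01 X58.0423 Y111.1361
G01 X58.0423 Y143.0547
M5
G0 X28.6586 Y193.1468
M4 S847
G01 X49.7995 Y193.1468 F1222
G01 X49.7995 Y177.3148
G01 X28.6586 Y177.3148
G01 X28.6586 Y193.1468
M5
G0 X0.0000 Y0.0000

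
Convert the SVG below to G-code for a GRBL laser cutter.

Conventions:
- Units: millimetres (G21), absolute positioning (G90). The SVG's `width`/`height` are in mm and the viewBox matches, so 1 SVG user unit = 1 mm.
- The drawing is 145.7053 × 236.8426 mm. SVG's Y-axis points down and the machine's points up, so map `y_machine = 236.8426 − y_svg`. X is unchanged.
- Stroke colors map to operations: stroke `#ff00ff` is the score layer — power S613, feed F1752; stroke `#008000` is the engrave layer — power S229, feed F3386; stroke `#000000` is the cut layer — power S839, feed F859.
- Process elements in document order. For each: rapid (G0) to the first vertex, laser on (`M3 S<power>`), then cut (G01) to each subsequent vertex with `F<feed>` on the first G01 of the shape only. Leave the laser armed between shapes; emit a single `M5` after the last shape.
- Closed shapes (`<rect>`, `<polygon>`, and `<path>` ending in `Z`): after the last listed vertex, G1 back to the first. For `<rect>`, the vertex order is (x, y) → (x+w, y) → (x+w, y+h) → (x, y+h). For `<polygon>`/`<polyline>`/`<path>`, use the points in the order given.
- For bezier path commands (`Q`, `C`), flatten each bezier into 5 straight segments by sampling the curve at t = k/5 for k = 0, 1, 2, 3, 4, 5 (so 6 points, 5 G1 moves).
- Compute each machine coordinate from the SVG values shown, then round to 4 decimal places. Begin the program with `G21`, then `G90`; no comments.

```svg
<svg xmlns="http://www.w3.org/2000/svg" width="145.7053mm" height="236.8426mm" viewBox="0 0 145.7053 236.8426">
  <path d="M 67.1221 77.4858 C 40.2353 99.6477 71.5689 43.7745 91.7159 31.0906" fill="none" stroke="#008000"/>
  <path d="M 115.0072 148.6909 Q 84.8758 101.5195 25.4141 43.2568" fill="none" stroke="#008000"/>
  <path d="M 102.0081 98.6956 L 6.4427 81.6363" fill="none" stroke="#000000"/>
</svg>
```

viewBox `0 0 145.7053 236.8426` with mm width/height → 1 unit = 1 mm. Flip: y_m = 236.8426 − y_svg.

**Shape 1** — `<path>` cubic bezier, stroke `#008000` → engrave (S229, F3386). Control points (SVG): P0=(67.1221,77.4858), P1=(40.2353,99.6477), P2=(71.5689,43.7745), P3=(91.7159,31.0906); sampled at t=k/5. Machine vertices: (67.1221,159.3568) → (57.4212,154.4541) → (58.3617,162.4610) → (66.6120,177.5588) → (78.8406,193.9287) → (91.7159,205.7520). Open path.

**Shape 2** — `<path>` quadratic bezier, stroke `#008000` → engrave (S229, F3386). Control points (SVG): P0=(115.0072,148.6909), P1=(84.8758,101.5195), P2=(25.4141,43.2568); sampled at t=k/5. Machine vertices: (115.0072,88.1517) → (101.7814,107.4639) → (86.2092,127.6634) → (68.2906,148.7502) → (48.0256,170.7244) → (25.4141,193.5858). Open path.

**Shape 3** — `<path>` line segment, stroke `#000000` → cut (S839, F859). Machine vertices: (102.0081,138.1470) → (6.4427,155.2063). Open path.

G21
G90
G0 X67.1221 Y159.3568
M3 S229
G01 X57.4212 Y154.4541 F3386
G01 X58.3617 Y162.4610
G01 X66.6120 Y177.5588
G01 X78.8406 Y193.9287
G01 X91.7159 Y205.7520
G0 X115.0072 Y88.1517
M3 S229
G01 X101.7814 Y107.4639 F3386
G01 X86.2092 Y127.6634
G01 X68.2906 Y148.7502
G01 X48.0256 Y170.7244
G01 X25.4141 Y193.5858
G0 X102.0081 Y138.1470
M3 S839
G01 X6.4427 Y155.2063 F859
M5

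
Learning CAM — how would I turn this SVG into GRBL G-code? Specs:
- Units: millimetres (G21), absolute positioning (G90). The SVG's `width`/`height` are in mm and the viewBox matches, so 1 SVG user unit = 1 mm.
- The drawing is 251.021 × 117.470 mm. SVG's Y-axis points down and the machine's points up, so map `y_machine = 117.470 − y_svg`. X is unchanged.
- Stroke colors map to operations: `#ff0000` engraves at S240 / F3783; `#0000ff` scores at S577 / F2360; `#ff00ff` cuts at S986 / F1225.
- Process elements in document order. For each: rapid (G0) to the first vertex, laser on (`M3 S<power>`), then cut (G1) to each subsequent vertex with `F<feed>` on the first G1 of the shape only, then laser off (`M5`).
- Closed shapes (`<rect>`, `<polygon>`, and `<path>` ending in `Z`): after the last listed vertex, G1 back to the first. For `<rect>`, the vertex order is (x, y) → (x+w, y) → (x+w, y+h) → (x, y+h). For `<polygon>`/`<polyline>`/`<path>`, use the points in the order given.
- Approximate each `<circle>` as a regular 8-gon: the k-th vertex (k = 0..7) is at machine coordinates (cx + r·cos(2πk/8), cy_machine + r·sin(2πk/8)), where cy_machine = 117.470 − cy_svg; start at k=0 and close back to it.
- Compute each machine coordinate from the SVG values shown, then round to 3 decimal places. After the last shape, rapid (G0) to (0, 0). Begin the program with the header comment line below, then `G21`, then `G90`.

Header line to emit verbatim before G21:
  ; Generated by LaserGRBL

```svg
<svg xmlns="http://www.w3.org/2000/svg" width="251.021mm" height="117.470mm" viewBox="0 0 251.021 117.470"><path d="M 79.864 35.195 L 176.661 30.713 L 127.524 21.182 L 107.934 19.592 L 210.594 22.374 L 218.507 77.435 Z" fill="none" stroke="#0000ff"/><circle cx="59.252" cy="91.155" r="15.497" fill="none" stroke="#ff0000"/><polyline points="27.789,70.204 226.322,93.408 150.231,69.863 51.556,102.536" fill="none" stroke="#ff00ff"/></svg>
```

Since the viewBox matches the mm dimensions, user units are millimetres directly. The only transform is the Y-flip y_m = 117.470 − y_svg.

Shape 1 is a closed polygon drawn with `<path>`. Its stroke #0000ff means score at S577, F2360. After flipping Y the toolpath is (79.864,82.275) → (176.661,86.757) → (127.524,96.288) → (107.934,97.878) → (210.594,95.096) → (218.507,40.035) → (79.864,82.275), returning to the start.

Shape 2 is a circle drawn with `<circle>`. Its stroke #ff0000 means engrave at S240, F3783. After flipping Y the toolpath is (74.749,26.315) → (70.210,37.273) → (59.252,41.812) → (48.294,37.273) → (43.755,26.315) → (48.294,15.357) → (59.252,10.818) → (70.210,15.357) → (74.749,26.315), returning to the start.

Shape 3 is a open polyline drawn with `<polyline>`. Its stroke #ff00ff means cut at S986, F1225. After flipping Y the toolpath is (27.789,47.266) → (226.322,24.062) → (150.231,47.607) → (51.556,14.934).

; Generated by LaserGRBL
G21
G90
G0 X79.864 Y82.275
M3 S577
G1 X176.661 Y86.757 F2360
G1 X127.524 Y96.288
G1 X107.934 Y97.878
G1 X210.594 Y95.096
G1 X218.507 Y40.035
G1 X79.864 Y82.275
M5
G0 X74.749 Y26.315
M3 S240
G1 X70.210 Y37.273 F3783
G1 X59.252 Y41.812
G1 X48.294 Y37.273
G1 X43.755 Y26.315
G1 X48.294 Y15.357
G1 X59.252 Y10.818
G1 X70.210 Y15.357
G1 X74.749 Y26.315
M5
G0 X27.789 Y47.266
M3 S986
G1 X226.322 Y24.062 F1225
G1 X150.231 Y47.607
G1 X51.556 Y14.934
M5
G0 X0.000 Y0.000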